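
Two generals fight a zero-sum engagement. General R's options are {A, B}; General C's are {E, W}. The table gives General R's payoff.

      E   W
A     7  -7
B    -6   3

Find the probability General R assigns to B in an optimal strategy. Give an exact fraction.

14/23

Row minima: A → -7, B → -6; maximin = -6.
Column maxima: E → 7, W → 3; minimax = 3.
-6 ≠ 3, so there is no saddle point; optimal play is mixed.
Let General R play A with probability p. Expected payoff against E: 7p + (-6)(1−p) = 13p − 6; against W: (-7)p + 3(1−p) = −10p + 3.
Setting these equal: 13p − 6 = −10p + 3 ⇒ 23p = 9 ⇒ p = 9/23, and the value is (13)·(9/23) − 6 = -21/23.
For General C: with q = P(E), equating A's and B's payoffs gives 14q − 7 = −9q + 3 ⇒ q = 10/23.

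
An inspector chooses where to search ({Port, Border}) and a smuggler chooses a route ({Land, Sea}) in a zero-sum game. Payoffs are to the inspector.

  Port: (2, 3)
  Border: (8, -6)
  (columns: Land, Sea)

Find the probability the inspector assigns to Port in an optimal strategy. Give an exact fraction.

Row minima: Port → 2, Border → -6; maximin = 2.
Column maxima: Land → 8, Sea → 3; minimax = 3.
2 ≠ 3, so there is no saddle point; optimal play is mixed.
Let the inspector play Port with probability p. Expected payoff against Land: 2p + 8(1−p) = −6p + 8; against Sea: 3p + (-6)(1−p) = 9p − 6.
Setting these equal: −6p + 8 = 9p − 6 ⇒ −15p = -14 ⇒ p = 14/15, and the value is (-6)·(14/15) + 8 = 12/5.
For the smuggler: with q = P(Land), equating Port's and Border's payoffs gives −q + 3 = 14q − 6 ⇒ q = 3/5.

14/15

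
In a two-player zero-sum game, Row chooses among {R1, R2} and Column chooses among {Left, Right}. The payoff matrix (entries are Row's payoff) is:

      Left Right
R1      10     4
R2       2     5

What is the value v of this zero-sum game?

14/3

Row minima: R1 → 4, R2 → 2; maximin = 4.
Column maxima: Left → 10, Right → 5; minimax = 5.
4 ≠ 5, so there is no saddle point; optimal play is mixed.
Let Row play R1 with probability p. Expected payoff against Left: 10p + 2(1−p) = 8p + 2; against Right: 4p + 5(1−p) = −p + 5.
Setting these equal: 8p + 2 = −p + 5 ⇒ 9p = 3 ⇒ p = 1/3, and the value is (8)·(1/3) + 2 = 14/3.
For Column: with q = P(Left), equating R1's and R2's payoffs gives 6q + 4 = −3q + 5 ⇒ q = 1/9.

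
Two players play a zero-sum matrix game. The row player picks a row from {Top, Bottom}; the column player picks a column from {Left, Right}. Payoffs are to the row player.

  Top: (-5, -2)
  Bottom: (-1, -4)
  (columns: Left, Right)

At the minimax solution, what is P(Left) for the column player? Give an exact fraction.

Row minima: Top → -5, Bottom → -4; maximin = -4.
Column maxima: Left → -1, Right → -2; minimax = -2.
-4 ≠ -2, so there is no saddle point; optimal play is mixed.
Let the row player play Top with probability p. Expected payoff against Left: (-5)p + (-1)(1−p) = −4p − 1; against Right: (-2)p + (-4)(1−p) = 2p − 4.
Setting these equal: −4p − 1 = 2p − 4 ⇒ −6p = -3 ⇒ p = 1/2, and the value is (-4)·(1/2) − 1 = -3.
For the column player: with q = P(Left), equating Top's and Bottom's payoffs gives −3q − 2 = 3q − 4 ⇒ q = 1/3.

1/3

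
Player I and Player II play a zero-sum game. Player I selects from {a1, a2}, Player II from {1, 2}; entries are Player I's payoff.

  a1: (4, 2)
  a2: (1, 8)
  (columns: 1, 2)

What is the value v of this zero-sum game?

Row minima: a1 → 2, a2 → 1; maximin = 2.
Column maxima: 1 → 4, 2 → 8; minimax = 4.
2 ≠ 4, so there is no saddle point; optimal play is mixed.
Let Player I play a1 with probability p. Expected payoff against 1: 4p + 1(1−p) = 3p + 1; against 2: 2p + 8(1−p) = −6p + 8.
Setting these equal: 3p + 1 = −6p + 8 ⇒ 9p = 7 ⇒ p = 7/9, and the value is (3)·(7/9) + 1 = 10/3.
For Player II: with q = P(1), equating a1's and a2's payoffs gives 2q + 2 = −7q + 8 ⇒ q = 2/3.

10/3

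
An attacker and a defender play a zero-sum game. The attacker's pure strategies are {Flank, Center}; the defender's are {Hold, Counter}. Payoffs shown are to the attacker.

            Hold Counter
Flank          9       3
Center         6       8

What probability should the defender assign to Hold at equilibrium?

5/8

Row minima: Flank → 3, Center → 6; maximin = 6.
Column maxima: Hold → 9, Counter → 8; minimax = 8.
6 ≠ 8, so there is no saddle point; optimal play is mixed.
Let the attacker play Flank with probability p. Expected payoff against Hold: 9p + 6(1−p) = 3p + 6; against Counter: 3p + 8(1−p) = −5p + 8.
Setting these equal: 3p + 6 = −5p + 8 ⇒ 8p = 2 ⇒ p = 1/4, and the value is (3)·(1/4) + 6 = 27/4.
For the defender: with q = P(Hold), equating Flank's and Center's payoffs gives 6q + 3 = −2q + 8 ⇒ q = 5/8.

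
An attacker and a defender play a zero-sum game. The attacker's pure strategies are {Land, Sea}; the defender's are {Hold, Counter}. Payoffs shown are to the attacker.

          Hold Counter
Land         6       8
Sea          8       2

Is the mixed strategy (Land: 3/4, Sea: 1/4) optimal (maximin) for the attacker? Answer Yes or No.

Against Hold this mix gives (3/4)·6 + (1/4)·8 = 13/2.
Against Counter this mix gives (3/4)·8 + (1/4)·2 = 13/2.
All of the defender's active replies (Hold, Counter) yield 13/2, and no column does worse for the attacker. The mix makes the defender indifferent and guarantees 13/2, so it is optimal.

Yes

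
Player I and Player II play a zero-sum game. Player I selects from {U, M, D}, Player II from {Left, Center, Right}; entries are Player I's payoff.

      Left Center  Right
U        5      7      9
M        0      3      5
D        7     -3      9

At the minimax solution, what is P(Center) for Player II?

Row minima: U → 5, M → 0, D → -3; maximin = 5.
Column maxima: Left → 7, Center → 7, Right → 9; minimax = 7.
5 ≠ 7, so there is no saddle point; optimal play is mixed.
M is strictly dominated by U, so Player I never plays it.
Right is strictly dominated by Left (it gives Player I strictly more in every row), so Player II never plays it.
On the remaining 2×2 (U, D vs Left, Center):
Let Player I play U with probability p. Expected payoff against Left: 5p + 7(1−p) = −2p + 7; against Center: 7p + (-3)(1−p) = 10p − 3.
Setting these equal: −2p + 7 = 10p − 3 ⇒ −12p = -10 ⇒ p = 5/6, and the value is (-2)·(5/6) + 7 = 16/3.
For Player II: with q = P(Left), equating U's and D's payoffs gives −2q + 7 = 10q − 3 ⇒ q = 5/6.

1/6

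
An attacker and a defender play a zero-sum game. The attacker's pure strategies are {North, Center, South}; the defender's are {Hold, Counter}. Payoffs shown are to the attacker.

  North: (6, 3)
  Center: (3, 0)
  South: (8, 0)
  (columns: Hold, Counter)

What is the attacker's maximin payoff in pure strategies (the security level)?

Row minima: North → 3, Center → 0, South → 0.
The best of these is 3.

3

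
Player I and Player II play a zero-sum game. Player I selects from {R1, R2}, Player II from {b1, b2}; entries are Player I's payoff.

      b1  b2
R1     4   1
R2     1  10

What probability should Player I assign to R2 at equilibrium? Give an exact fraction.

Row minima: R1 → 1, R2 → 1; maximin = 1.
Column maxima: b1 → 4, b2 → 10; minimax = 4.
1 ≠ 4, so there is no saddle point; optimal play is mixed.
Let Player I play R1 with probability p. Expected payoff against b1: 4p + 1(1−p) = 3p + 1; against b2: 1p + 10(1−p) = −9p + 10.
Setting these equal: 3p + 1 = −9p + 10 ⇒ 12p = 9 ⇒ p = 3/4, and the value is (3)·(3/4) + 1 = 13/4.
For Player II: with q = P(b1), equating R1's and R2's payoffs gives 3q + 1 = −9q + 10 ⇒ q = 3/4.

1/4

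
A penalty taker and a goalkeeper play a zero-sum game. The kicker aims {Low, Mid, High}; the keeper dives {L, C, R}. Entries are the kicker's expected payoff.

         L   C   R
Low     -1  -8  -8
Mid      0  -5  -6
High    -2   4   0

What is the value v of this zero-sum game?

-3/2

Row minima: Low → -8, Mid → -6, High → -2; maximin = -2.
Column maxima: L → 0, C → 4, R → 0; minimax = 0.
-2 ≠ 0, so there is no saddle point; optimal play is mixed.
Low is strictly dominated by Mid, so the kicker never plays it.
With Low eliminated, C is strictly dominated by R (it gives the kicker strictly more in every remaining row), so the keeper never plays it.
On the remaining 2×2 (Mid, High vs L, R):
Let the kicker play Mid with probability p. Expected payoff against L: 0p + (-2)(1−p) = 2p − 2; against R: (-6)p + 0(1−p) = −6p.
Setting these equal: 2p − 2 = −6p ⇒ 8p = 2 ⇒ p = 1/4, and the value is (2)·(1/4) − 2 = -3/2.
For the keeper: with q = P(L), equating Mid's and High's payoffs gives 6q − 6 = −2q ⇒ q = 3/4.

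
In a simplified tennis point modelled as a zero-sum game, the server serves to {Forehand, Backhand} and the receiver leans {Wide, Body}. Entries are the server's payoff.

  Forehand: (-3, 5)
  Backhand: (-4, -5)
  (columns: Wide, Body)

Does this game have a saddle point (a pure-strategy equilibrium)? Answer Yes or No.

Row minima: Forehand → -3, Backhand → -5; maximin = -3.
Column maxima: Wide → -3, Body → 5; minimax = -3.
maximin = minimax = -3, so a saddle point exists.

Yes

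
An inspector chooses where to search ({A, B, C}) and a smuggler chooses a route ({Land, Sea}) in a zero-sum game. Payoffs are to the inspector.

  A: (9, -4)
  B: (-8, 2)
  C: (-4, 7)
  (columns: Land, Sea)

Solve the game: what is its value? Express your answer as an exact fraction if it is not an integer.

Row minima: A → -4, B → -8, C → -4; maximin = -4.
Column maxima: Land → 9, Sea → 7; minimax = 7.
-4 ≠ 7, so there is no saddle point; optimal play is mixed.
B is strictly dominated by C, so the inspector never plays it.
On the remaining 2×2 (A, C vs Land, Sea):
Let the inspector play A with probability p. Expected payoff against Land: 9p + (-4)(1−p) = 13p − 4; against Sea: (-4)p + 7(1−p) = −11p + 7.
Setting these equal: 13p − 4 = −11p + 7 ⇒ 24p = 11 ⇒ p = 11/24, and the value is (13)·(11/24) − 4 = 47/24.
For the smuggler: with q = P(Land), equating A's and C's payoffs gives 13q − 4 = −11q + 7 ⇒ q = 11/24.

47/24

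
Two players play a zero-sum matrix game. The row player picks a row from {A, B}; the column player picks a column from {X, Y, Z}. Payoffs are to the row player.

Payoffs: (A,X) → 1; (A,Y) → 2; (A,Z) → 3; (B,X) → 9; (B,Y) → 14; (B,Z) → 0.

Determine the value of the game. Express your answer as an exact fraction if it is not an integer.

27/11

Row minima: A → 1, B → 0; maximin = 1.
Column maxima: X → 9, Y → 14, Z → 3; minimax = 3.
1 ≠ 3, so there is no saddle point; optimal play is mixed.
Y is strictly dominated by X (it gives the row player strictly more in every row), so the column player never plays it.
On the remaining 2×2 (A, B vs X, Z):
Let the row player play A with probability p. Expected payoff against X: 1p + 9(1−p) = −8p + 9; against Z: 3p + 0(1−p) = 3p.
Setting these equal: −8p + 9 = 3p ⇒ −11p = -9 ⇒ p = 9/11, and the value is (-8)·(9/11) + 9 = 27/11.
For the column player: with q = P(X), equating A's and B's payoffs gives −2q + 3 = 9q ⇒ q = 3/11.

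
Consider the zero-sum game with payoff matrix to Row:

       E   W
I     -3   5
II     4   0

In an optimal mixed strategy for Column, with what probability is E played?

5/12

Row minima: I → -3, II → 0; maximin = 0.
Column maxima: E → 4, W → 5; minimax = 4.
0 ≠ 4, so there is no saddle point; optimal play is mixed.
Let Row play I with probability p. Expected payoff against E: (-3)p + 4(1−p) = −7p + 4; against W: 5p + 0(1−p) = 5p.
Setting these equal: −7p + 4 = 5p ⇒ −12p = -4 ⇒ p = 1/3, and the value is (-7)·(1/3) + 4 = 5/3.
For Column: with q = P(E), equating I's and II's payoffs gives −8q + 5 = 4q ⇒ q = 5/12.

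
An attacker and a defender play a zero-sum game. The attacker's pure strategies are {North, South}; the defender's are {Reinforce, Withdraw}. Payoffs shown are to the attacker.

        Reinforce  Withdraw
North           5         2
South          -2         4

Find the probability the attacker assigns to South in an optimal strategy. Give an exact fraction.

Row minima: North → 2, South → -2; maximin = 2.
Column maxima: Reinforce → 5, Withdraw → 4; minimax = 4.
2 ≠ 4, so there is no saddle point; optimal play is mixed.
Let the attacker play North with probability p. Expected payoff against Reinforce: 5p + (-2)(1−p) = 7p − 2; against Withdraw: 2p + 4(1−p) = −2p + 4.
Setting these equal: 7p − 2 = −2p + 4 ⇒ 9p = 6 ⇒ p = 2/3, and the value is (7)·(2/3) − 2 = 8/3.
For the defender: with q = P(Reinforce), equating North's and South's payoffs gives 3q + 2 = −6q + 4 ⇒ q = 2/9.

1/3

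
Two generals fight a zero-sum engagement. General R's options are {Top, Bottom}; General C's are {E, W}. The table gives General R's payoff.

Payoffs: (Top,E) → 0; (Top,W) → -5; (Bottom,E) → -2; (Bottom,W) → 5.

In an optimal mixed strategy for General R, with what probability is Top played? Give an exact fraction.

7/12

Row minima: Top → -5, Bottom → -2; maximin = -2.
Column maxima: E → 0, W → 5; minimax = 0.
-2 ≠ 0, so there is no saddle point; optimal play is mixed.
Let General R play Top with probability p. Expected payoff against E: 0p + (-2)(1−p) = 2p − 2; against W: (-5)p + 5(1−p) = −10p + 5.
Setting these equal: 2p − 2 = −10p + 5 ⇒ 12p = 7 ⇒ p = 7/12, and the value is (2)·(7/12) − 2 = -5/6.
For General C: with q = P(E), equating Top's and Bottom's payoffs gives 5q − 5 = −7q + 5 ⇒ q = 5/6.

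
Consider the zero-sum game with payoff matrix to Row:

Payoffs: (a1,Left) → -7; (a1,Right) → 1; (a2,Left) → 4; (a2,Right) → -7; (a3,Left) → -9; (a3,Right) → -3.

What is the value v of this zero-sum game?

-45/19

Row minima: a1 → -7, a2 → -7, a3 → -9; maximin = -7.
Column maxima: Left → 4, Right → 1; minimax = 1.
-7 ≠ 1, so there is no saddle point; optimal play is mixed.
a3 is strictly dominated by a1, so Row never plays it.
On the remaining 2×2 (a1, a2 vs Left, Right):
Let Row play a1 with probability p. Expected payoff against Left: (-7)p + 4(1−p) = −11p + 4; against Right: 1p + (-7)(1−p) = 8p − 7.
Setting these equal: −11p + 4 = 8p − 7 ⇒ −19p = -11 ⇒ p = 11/19, and the value is (-11)·(11/19) + 4 = -45/19.
For Column: with q = P(Left), equating a1's and a2's payoffs gives −8q + 1 = 11q − 7 ⇒ q = 8/19.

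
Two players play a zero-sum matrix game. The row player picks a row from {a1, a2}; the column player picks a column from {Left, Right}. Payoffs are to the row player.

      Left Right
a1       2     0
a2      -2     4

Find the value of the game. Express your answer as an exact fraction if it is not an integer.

1

Row minima: a1 → 0, a2 → -2; maximin = 0.
Column maxima: Left → 2, Right → 4; minimax = 2.
0 ≠ 2, so there is no saddle point; optimal play is mixed.
Let the row player play a1 with probability p. Expected payoff against Left: 2p + (-2)(1−p) = 4p − 2; against Right: 0p + 4(1−p) = −4p + 4.
Setting these equal: 4p − 2 = −4p + 4 ⇒ 8p = 6 ⇒ p = 3/4, and the value is (4)·(3/4) − 2 = 1.
For the column player: with q = P(Left), equating a1's and a2's payoffs gives 2q = −6q + 4 ⇒ q = 1/2.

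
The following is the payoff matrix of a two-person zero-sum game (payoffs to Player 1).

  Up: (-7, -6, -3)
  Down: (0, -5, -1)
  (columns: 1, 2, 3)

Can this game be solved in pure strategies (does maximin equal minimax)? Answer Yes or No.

Yes

Row minima: Up → -7, Down → -5; maximin = -5.
Column maxima: 1 → 0, 2 → -5, 3 → -1; minimax = -5.
maximin = minimax = -5, so a saddle point exists.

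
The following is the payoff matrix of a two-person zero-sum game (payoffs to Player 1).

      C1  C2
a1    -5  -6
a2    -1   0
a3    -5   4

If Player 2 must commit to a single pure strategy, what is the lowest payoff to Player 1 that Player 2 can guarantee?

Column maxima: C1 → -1, C2 → 4.
The smallest of these is -1.

-1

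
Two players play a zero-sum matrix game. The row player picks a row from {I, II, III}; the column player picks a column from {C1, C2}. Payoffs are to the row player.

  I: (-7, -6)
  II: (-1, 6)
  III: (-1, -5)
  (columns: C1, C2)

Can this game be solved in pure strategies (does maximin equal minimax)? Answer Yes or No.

Row minima: I → -7, II → -1, III → -5; maximin = -1.
Column maxima: C1 → -1, C2 → 6; minimax = -1.
maximin = minimax = -1, so a saddle point exists.

Yes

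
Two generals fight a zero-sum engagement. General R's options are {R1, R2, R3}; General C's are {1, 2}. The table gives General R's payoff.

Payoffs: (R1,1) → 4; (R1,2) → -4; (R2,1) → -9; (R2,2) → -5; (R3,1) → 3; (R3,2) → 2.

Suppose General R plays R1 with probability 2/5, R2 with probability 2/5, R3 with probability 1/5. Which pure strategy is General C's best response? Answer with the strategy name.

2

If General C plays 1, General R's expected payoff is (2/5)·4 + (2/5)·(-9) + (1/5)·3 = -7/5.
If General C plays 2, General R's expected payoff is (2/5)·(-4) + (2/5)·(-5) + (1/5)·2 = -16/5.
General C minimizes General R's payoff; the smallest is -16/5, so the best response is 2.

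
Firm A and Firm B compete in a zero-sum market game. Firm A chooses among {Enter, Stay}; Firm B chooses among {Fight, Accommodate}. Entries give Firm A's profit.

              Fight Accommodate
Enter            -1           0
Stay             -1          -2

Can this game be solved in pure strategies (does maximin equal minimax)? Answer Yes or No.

Row minima: Enter → -1, Stay → -2; maximin = -1.
Column maxima: Fight → -1, Accommodate → 0; minimax = -1.
maximin = minimax = -1, so a saddle point exists.

Yes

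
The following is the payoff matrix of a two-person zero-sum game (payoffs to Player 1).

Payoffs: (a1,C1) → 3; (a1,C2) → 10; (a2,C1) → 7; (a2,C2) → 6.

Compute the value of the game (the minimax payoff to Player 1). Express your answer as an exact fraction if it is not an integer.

Row minima: a1 → 3, a2 → 6; maximin = 6.
Column maxima: C1 → 7, C2 → 10; minimax = 7.
6 ≠ 7, so there is no saddle point; optimal play is mixed.
Let Player 1 play a1 with probability p. Expected payoff against C1: 3p + 7(1−p) = −4p + 7; against C2: 10p + 6(1−p) = 4p + 6.
Setting these equal: −4p + 7 = 4p + 6 ⇒ −8p = -1 ⇒ p = 1/8, and the value is (-4)·(1/8) + 7 = 13/2.
For Player 2: with q = P(C1), equating a1's and a2's payoffs gives −7q + 10 = q + 6 ⇒ q = 1/2.

13/2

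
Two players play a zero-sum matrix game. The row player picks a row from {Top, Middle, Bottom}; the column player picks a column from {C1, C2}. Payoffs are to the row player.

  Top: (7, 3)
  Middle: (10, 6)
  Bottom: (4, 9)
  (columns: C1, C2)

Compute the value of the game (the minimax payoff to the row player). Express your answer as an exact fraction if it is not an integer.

Row minima: Top → 3, Middle → 6, Bottom → 4; maximin = 6.
Column maxima: C1 → 10, C2 → 9; minimax = 9.
6 ≠ 9, so there is no saddle point; optimal play is mixed.
Top is strictly dominated by Middle, so the row player never plays it.
On the remaining 2×2 (Middle, Bottom vs C1, C2):
Let the row player play Middle with probability p. Expected payoff against C1: 10p + 4(1−p) = 6p + 4; against C2: 6p + 9(1−p) = −3p + 9.
Setting these equal: 6p + 4 = −3p + 9 ⇒ 9p = 5 ⇒ p = 5/9, and the value is (6)·(5/9) + 4 = 22/3.
For the column player: with q = P(C1), equating Middle's and Bottom's payoffs gives 4q + 6 = −5q + 9 ⇒ q = 1/3.

22/3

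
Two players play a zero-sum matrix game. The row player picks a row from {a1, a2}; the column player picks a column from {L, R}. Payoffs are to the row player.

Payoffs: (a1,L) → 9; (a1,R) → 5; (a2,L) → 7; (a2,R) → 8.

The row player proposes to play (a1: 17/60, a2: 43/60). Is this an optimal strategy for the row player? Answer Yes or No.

No

Against L this mix gives (17/60)·9 + (43/60)·7 = 227/30.
Against R this mix gives (17/60)·5 + (43/60)·8 = 143/20.
The column player will play R, holding the row player to 143/20. Shifting weight toward the row that does better against R would raise this floor (the equalizing mix achieves 37/5 against both R and L), so the proposed strategy is not optimal.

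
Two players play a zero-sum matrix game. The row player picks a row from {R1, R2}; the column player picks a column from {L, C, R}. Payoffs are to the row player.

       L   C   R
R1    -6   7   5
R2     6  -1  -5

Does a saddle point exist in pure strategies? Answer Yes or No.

No

Row minima: R1 → -6, R2 → -5; maximin = -5.
Column maxima: L → 6, C → 7, R → 5; minimax = 5.
-5 ≠ 5, so no pure-strategy equilibrium exists.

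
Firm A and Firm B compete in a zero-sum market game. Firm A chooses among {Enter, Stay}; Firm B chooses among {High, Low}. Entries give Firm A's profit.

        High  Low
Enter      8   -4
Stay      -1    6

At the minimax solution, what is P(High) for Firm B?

Row minima: Enter → -4, Stay → -1; maximin = -1.
Column maxima: High → 8, Low → 6; minimax = 6.
-1 ≠ 6, so there is no saddle point; optimal play is mixed.
Let Firm A play Enter with probability p. Expected payoff against High: 8p + (-1)(1−p) = 9p − 1; against Low: (-4)p + 6(1−p) = −10p + 6.
Setting these equal: 9p − 1 = −10p + 6 ⇒ 19p = 7 ⇒ p = 7/19, and the value is (9)·(7/19) − 1 = 44/19.
For Firm B: with q = P(High), equating Enter's and Stay's payoffs gives 12q − 4 = −7q + 6 ⇒ q = 10/19.

10/19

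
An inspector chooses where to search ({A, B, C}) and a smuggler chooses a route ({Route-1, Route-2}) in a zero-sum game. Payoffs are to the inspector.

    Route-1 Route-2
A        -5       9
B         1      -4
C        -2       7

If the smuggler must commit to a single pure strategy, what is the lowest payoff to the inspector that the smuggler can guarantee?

Column maxima: Route-1 → 1, Route-2 → 9.
The smallest of these is 1.

1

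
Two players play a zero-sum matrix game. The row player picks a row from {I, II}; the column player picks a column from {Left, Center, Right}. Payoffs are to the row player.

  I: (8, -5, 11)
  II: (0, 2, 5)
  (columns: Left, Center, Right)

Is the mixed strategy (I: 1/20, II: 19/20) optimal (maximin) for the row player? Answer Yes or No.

No

Against Left this mix gives (1/20)·8 + (19/20)·0 = 2/5.
Against Center this mix gives (1/20)·(-5) + (19/20)·2 = 33/20.
Against Right this mix gives (1/20)·11 + (19/20)·5 = 53/10.
The column player will play Left, holding the row player to 2/5. Shifting weight toward the row that does better against Left would raise this floor (the equalizing mix achieves 16/15 against both Left and Center), so the proposed strategy is not optimal.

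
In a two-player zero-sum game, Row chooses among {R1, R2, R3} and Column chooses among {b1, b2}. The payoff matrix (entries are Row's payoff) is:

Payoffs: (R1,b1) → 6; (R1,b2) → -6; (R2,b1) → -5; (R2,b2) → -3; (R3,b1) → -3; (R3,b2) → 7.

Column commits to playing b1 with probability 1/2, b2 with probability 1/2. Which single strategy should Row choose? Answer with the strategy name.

R3

Expected payoff of R1: (1/2)·6 + (1/2)·(-6) = 0.
Expected payoff of R2: (1/2)·(-5) + (1/2)·(-3) = -4.
Expected payoff of R3: (1/2)·(-3) + (1/2)·7 = 2.
The largest is 2, so Row's best response is R3.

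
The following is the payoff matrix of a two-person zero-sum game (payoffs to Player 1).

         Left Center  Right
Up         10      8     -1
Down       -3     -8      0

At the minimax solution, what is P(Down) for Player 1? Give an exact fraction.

9/17

Row minima: Up → -1, Down → -8; maximin = -1.
Column maxima: Left → 10, Center → 8, Right → 0; minimax = 0.
-1 ≠ 0, so there is no saddle point; optimal play is mixed.
Left is strictly dominated by Center (it gives Player 1 strictly more in every row), so Player 2 never plays it.
On the remaining 2×2 (Up, Down vs Center, Right):
Let Player 1 play Up with probability p. Expected payoff against Center: 8p + (-8)(1−p) = 16p − 8; against Right: (-1)p + 0(1−p) = −p.
Setting these equal: 16p − 8 = −p ⇒ 17p = 8 ⇒ p = 8/17, and the value is (16)·(8/17) − 8 = -8/17.
For Player 2: with q = P(Center), equating Up's and Down's payoffs gives 9q − 1 = −8q ⇒ q = 1/17.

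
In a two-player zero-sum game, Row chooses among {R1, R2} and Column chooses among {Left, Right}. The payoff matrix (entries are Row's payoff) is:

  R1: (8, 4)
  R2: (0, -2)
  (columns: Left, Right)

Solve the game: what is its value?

4

Row minima: R1 → 4, R2 → -2; maximin = 4.
Column maxima: Left → 8, Right → 4; minimax = 4.
Since maximin = minimax = 4, there is a saddle point and the value is 4.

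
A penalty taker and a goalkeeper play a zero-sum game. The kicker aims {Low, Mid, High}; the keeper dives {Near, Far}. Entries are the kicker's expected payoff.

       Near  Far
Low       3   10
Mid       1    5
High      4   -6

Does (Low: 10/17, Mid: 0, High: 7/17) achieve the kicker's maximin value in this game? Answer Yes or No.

Against Near this mix gives (10/17)·3 + (7/17)·4 = 58/17.
Against Far this mix gives (10/17)·10 + (7/17)·(-6) = 58/17.
All of the keeper's active replies (Near, Far) yield 58/17, and no column does worse for the kicker. The mix makes the keeper indifferent and guarantees 58/17, so it is optimal.

Yes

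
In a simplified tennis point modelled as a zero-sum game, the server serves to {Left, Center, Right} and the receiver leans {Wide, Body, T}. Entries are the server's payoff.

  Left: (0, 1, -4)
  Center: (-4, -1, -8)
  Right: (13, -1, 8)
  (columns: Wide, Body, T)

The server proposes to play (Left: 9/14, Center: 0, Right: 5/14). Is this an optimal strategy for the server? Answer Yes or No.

Yes

Against Wide this mix gives (9/14)·0 + (5/14)·13 = 65/14.
Against Body this mix gives (9/14)·1 + (5/14)·(-1) = 2/7.
Against T this mix gives (9/14)·(-4) + (5/14)·8 = 2/7.
All of the receiver's active replies (Body, T) yield 2/7, and no column does worse for the server. The mix makes the receiver indifferent and guarantees 2/7, so it is optimal.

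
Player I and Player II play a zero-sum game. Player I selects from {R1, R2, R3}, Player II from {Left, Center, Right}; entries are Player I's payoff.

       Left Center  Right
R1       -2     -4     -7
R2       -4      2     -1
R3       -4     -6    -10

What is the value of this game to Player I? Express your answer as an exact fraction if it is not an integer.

-13/4

Row minima: R1 → -7, R2 → -4, R3 → -10; maximin = -4.
Column maxima: Left → -2, Center → 2, Right → -1; minimax = -2.
-4 ≠ -2, so there is no saddle point; optimal play is mixed.
R3 is strictly dominated by R1, so Player I never plays it.
Center is strictly dominated by Right (it gives Player I strictly more in every row), so Player II never plays it.
On the remaining 2×2 (R1, R2 vs Left, Right):
Let Player I play R1 with probability p. Expected payoff against Left: (-2)p + (-4)(1−p) = 2p − 4; against Right: (-7)p + (-1)(1−p) = −6p − 1.
Setting these equal: 2p − 4 = −6p − 1 ⇒ 8p = 3 ⇒ p = 3/8, and the value is (2)·(3/8) − 4 = -13/4.
For Player II: with q = P(Left), equating R1's and R2's payoffs gives 5q − 7 = −3q − 1 ⇒ q = 3/4.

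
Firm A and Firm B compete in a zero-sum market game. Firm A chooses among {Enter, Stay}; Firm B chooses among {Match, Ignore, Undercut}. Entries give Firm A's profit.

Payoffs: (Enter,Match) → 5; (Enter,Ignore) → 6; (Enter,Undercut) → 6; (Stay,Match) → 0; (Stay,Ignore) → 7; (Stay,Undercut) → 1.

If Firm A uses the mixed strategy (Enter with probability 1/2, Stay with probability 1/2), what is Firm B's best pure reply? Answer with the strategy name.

Match

If Firm B plays Match, Firm A's expected payoff is (1/2)·5 + (1/2)·0 = 5/2.
If Firm B plays Ignore, Firm A's expected payoff is (1/2)·6 + (1/2)·7 = 13/2.
If Firm B plays Undercut, Firm A's expected payoff is (1/2)·6 + (1/2)·1 = 7/2.
Firm B minimizes Firm A's payoff; the smallest is 5/2, so the best response is Match.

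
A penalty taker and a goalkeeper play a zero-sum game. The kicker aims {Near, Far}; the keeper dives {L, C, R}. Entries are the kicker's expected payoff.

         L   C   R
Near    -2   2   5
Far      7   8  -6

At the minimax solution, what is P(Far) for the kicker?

Row minima: Near → -2, Far → -6; maximin = -2.
Column maxima: L → 7, C → 8, R → 5; minimax = 5.
-2 ≠ 5, so there is no saddle point; optimal play is mixed.
C is strictly dominated by L (it gives the kicker strictly more in every row), so the keeper never plays it.
On the remaining 2×2 (Near, Far vs L, R):
Let the kicker play Near with probability p. Expected payoff against L: (-2)p + 7(1−p) = −9p + 7; against R: 5p + (-6)(1−p) = 11p − 6.
Setting these equal: −9p + 7 = 11p − 6 ⇒ −20p = -13 ⇒ p = 13/20, and the value is (-9)·(13/20) + 7 = 23/20.
For the keeper: with q = P(L), equating Near's and Far's payoffs gives −7q + 5 = 13q − 6 ⇒ q = 11/20.

7/20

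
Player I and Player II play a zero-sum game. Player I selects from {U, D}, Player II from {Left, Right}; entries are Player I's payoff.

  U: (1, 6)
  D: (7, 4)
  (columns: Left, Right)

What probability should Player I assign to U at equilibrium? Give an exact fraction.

3/8

Row minima: U → 1, D → 4; maximin = 4.
Column maxima: Left → 7, Right → 6; minimax = 6.
4 ≠ 6, so there is no saddle point; optimal play is mixed.
Let Player I play U with probability p. Expected payoff against Left: 1p + 7(1−p) = −6p + 7; against Right: 6p + 4(1−p) = 2p + 4.
Setting these equal: −6p + 7 = 2p + 4 ⇒ −8p = -3 ⇒ p = 3/8, and the value is (-6)·(3/8) + 7 = 19/4.
For Player II: with q = P(Left), equating U's and D's payoffs gives −5q + 6 = 3q + 4 ⇒ q = 1/4.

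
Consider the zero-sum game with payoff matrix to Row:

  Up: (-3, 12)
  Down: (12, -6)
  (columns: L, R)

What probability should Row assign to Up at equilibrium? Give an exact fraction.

Row minima: Up → -3, Down → -6; maximin = -3.
Column maxima: L → 12, R → 12; minimax = 12.
-3 ≠ 12, so there is no saddle point; optimal play is mixed.
Let Row play Up with probability p. Expected payoff against L: (-3)p + 12(1−p) = −15p + 12; against R: 12p + (-6)(1−p) = 18p − 6.
Setting these equal: −15p + 12 = 18p − 6 ⇒ −33p = -18 ⇒ p = 6/11, and the value is (-15)·(6/11) + 12 = 42/11.
For Column: with q = P(L), equating Up's and Down's payoffs gives −15q + 12 = 18q − 6 ⇒ q = 6/11.

6/11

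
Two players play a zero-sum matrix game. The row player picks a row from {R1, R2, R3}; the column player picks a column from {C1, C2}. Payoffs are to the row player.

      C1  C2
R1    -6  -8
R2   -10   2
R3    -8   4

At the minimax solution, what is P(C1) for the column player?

6/7

Row minima: R1 → -8, R2 → -10, R3 → -8; maximin = -8.
Column maxima: C1 → -6, C2 → 4; minimax = -6.
-8 ≠ -6, so there is no saddle point; optimal play is mixed.
R2 is strictly dominated by R3, so the row player never plays it.
On the remaining 2×2 (R1, R3 vs C1, C2):
Let the row player play R1 with probability p. Expected payoff against C1: (-6)p + (-8)(1−p) = 2p − 8; against C2: (-8)p + 4(1−p) = −12p + 4.
Setting these equal: 2p − 8 = −12p + 4 ⇒ 14p = 12 ⇒ p = 6/7, and the value is (2)·(6/7) − 8 = -44/7.
For the column player: with q = P(C1), equating R1's and R3's payoffs gives 2q − 8 = −12q + 4 ⇒ q = 6/7.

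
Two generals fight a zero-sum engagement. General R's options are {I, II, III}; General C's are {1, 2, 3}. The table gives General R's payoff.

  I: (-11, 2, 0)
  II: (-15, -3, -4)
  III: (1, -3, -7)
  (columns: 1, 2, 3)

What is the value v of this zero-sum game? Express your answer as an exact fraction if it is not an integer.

-77/19

Row minima: I → -11, II → -15, III → -7; maximin = -7.
Column maxima: 1 → 1, 2 → 2, 3 → 0; minimax = 0.
-7 ≠ 0, so there is no saddle point; optimal play is mixed.
II is strictly dominated by I, so General R never plays it.
2 is strictly dominated by 3 (it gives General R strictly more in every row), so General C never plays it.
On the remaining 2×2 (I, III vs 1, 3):
Let General R play I with probability p. Expected payoff against 1: (-11)p + 1(1−p) = −12p + 1; against 3: 0p + (-7)(1−p) = 7p − 7.
Setting these equal: −12p + 1 = 7p − 7 ⇒ −19p = -8 ⇒ p = 8/19, and the value is (-12)·(8/19) + 1 = -77/19.
For General C: with q = P(1), equating I's and III's payoffs gives −11q = 8q − 7 ⇒ q = 7/19.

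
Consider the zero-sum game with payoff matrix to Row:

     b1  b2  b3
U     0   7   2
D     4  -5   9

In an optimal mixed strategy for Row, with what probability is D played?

7/16

Row minima: U → 0, D → -5; maximin = 0.
Column maxima: b1 → 4, b2 → 7, b3 → 9; minimax = 4.
0 ≠ 4, so there is no saddle point; optimal play is mixed.
b3 is strictly dominated by b1 (it gives Row strictly more in every row), so Column never plays it.
On the remaining 2×2 (U, D vs b1, b2):
Let Row play U with probability p. Expected payoff against b1: 0p + 4(1−p) = −4p + 4; against b2: 7p + (-5)(1−p) = 12p − 5.
Setting these equal: −4p + 4 = 12p − 5 ⇒ −16p = -9 ⇒ p = 9/16, and the value is (-4)·(9/16) + 4 = 7/4.
For Column: with q = P(b1), equating U's and D's payoffs gives −7q + 7 = 9q − 5 ⇒ q = 3/4.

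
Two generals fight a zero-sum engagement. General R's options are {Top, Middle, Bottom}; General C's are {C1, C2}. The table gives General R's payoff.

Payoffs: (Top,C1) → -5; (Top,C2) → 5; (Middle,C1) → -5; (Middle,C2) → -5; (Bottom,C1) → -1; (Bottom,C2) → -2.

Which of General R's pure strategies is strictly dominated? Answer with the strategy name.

Middle

Bottom gives a strictly higher payoff than Middle against every column: -1 > -5, -2 > -5.
So Middle is strictly dominated and General R never plays it.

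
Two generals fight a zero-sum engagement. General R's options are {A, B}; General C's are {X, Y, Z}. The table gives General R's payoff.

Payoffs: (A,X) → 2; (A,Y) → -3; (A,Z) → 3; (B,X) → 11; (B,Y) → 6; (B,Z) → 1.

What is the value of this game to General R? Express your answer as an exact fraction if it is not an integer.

Row minima: A → -3, B → 1; maximin = 1.
Column maxima: X → 11, Y → 6, Z → 3; minimax = 3.
1 ≠ 3, so there is no saddle point; optimal play is mixed.
X is strictly dominated by Y (it gives General R strictly more in every row), so General C never plays it.
On the remaining 2×2 (A, B vs Y, Z):
Let General R play A with probability p. Expected payoff against Y: (-3)p + 6(1−p) = −9p + 6; against Z: 3p + 1(1−p) = 2p + 1.
Setting these equal: −9p + 6 = 2p + 1 ⇒ −11p = -5 ⇒ p = 5/11, and the value is (-9)·(5/11) + 6 = 21/11.
For General C: with q = P(Y), equating A's and B's payoffs gives −6q + 3 = 5q + 1 ⇒ q = 2/11.

21/11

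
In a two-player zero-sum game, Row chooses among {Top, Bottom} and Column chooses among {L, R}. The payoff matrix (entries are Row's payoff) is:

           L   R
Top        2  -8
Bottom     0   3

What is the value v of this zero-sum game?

6/13

Row minima: Top → -8, Bottom → 0; maximin = 0.
Column maxima: L → 2, R → 3; minimax = 2.
0 ≠ 2, so there is no saddle point; optimal play is mixed.
Let Row play Top with probability p. Expected payoff against L: 2p + 0(1−p) = 2p; against R: (-8)p + 3(1−p) = −11p + 3.
Setting these equal: 2p = −11p + 3 ⇒ 13p = 3 ⇒ p = 3/13, and the value is (2)·(3/13) = 6/13.
For Column: with q = P(L), equating Top's and Bottom's payoffs gives 10q − 8 = −3q + 3 ⇒ q = 11/13.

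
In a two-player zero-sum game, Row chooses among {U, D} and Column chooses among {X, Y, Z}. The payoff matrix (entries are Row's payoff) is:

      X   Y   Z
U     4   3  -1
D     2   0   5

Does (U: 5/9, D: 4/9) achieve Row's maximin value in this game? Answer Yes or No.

Against X this mix gives (5/9)·4 + (4/9)·2 = 28/9.
Against Y this mix gives (5/9)·3 + (4/9)·0 = 5/3.
Against Z this mix gives (5/9)·(-1) + (4/9)·5 = 5/3.
All of Column's active replies (Y, Z) yield 5/3, and no column does worse for Row. The mix makes Column indifferent and guarantees 5/3, so it is optimal.

Yes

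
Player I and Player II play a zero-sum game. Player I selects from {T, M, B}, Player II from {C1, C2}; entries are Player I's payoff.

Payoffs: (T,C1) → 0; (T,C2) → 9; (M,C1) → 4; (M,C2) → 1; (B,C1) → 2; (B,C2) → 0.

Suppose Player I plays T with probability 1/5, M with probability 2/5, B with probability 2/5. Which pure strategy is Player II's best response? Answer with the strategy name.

C2

If Player II plays C1, Player I's expected payoff is (1/5)·0 + (2/5)·4 + (2/5)·2 = 12/5.
If Player II plays C2, Player I's expected payoff is (1/5)·9 + (2/5)·1 + (2/5)·0 = 11/5.
Player II minimizes Player I's payoff; the smallest is 11/5, so the best response is C2.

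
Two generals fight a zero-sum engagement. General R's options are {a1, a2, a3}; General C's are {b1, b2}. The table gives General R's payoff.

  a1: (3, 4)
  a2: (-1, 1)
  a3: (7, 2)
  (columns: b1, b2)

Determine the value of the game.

11/3

Row minima: a1 → 3, a2 → -1, a3 → 2; maximin = 3.
Column maxima: b1 → 7, b2 → 4; minimax = 4.
3 ≠ 4, so there is no saddle point; optimal play is mixed.
a2 is strictly dominated by a1, so General R never plays it.
On the remaining 2×2 (a1, a3 vs b1, b2):
Let General R play a1 with probability p. Expected payoff against b1: 3p + 7(1−p) = −4p + 7; against b2: 4p + 2(1−p) = 2p + 2.
Setting these equal: −4p + 7 = 2p + 2 ⇒ −6p = -5 ⇒ p = 5/6, and the value is (-4)·(5/6) + 7 = 11/3.
For General C: with q = P(b1), equating a1's and a3's payoffs gives −q + 4 = 5q + 2 ⇒ q = 1/3.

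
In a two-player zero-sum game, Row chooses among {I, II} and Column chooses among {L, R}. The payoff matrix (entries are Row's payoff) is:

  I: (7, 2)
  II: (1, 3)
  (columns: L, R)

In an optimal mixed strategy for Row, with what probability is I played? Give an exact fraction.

2/7

Row minima: I → 2, II → 1; maximin = 2.
Column maxima: L → 7, R → 3; minimax = 3.
2 ≠ 3, so there is no saddle point; optimal play is mixed.
Let Row play I with probability p. Expected payoff against L: 7p + 1(1−p) = 6p + 1; against R: 2p + 3(1−p) = −p + 3.
Setting these equal: 6p + 1 = −p + 3 ⇒ 7p = 2 ⇒ p = 2/7, and the value is (6)·(2/7) + 1 = 19/7.
For Column: with q = P(L), equating I's and II's payoffs gives 5q + 2 = −2q + 3 ⇒ q = 1/7.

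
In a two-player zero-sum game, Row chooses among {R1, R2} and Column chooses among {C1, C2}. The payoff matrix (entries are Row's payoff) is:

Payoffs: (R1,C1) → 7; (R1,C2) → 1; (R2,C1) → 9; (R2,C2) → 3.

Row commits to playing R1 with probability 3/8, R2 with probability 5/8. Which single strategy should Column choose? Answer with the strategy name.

If Column plays C1, Row's expected payoff is (3/8)·7 + (5/8)·9 = 33/4.
If Column plays C2, Row's expected payoff is (3/8)·1 + (5/8)·3 = 9/4.
Column minimizes Row's payoff; the smallest is 9/4, so the best response is C2.

C2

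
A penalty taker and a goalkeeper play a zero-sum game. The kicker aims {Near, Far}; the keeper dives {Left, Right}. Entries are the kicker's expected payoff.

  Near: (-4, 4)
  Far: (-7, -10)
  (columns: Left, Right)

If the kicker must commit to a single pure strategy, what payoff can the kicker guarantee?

Row minima: Near → -4, Far → -10.
The best of these is -4.

-4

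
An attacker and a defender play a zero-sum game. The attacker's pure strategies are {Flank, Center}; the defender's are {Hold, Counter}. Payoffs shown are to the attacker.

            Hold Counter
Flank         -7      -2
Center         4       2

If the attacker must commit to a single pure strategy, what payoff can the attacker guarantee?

Row minima: Flank → -7, Center → 2.
The best of these is 2.

2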